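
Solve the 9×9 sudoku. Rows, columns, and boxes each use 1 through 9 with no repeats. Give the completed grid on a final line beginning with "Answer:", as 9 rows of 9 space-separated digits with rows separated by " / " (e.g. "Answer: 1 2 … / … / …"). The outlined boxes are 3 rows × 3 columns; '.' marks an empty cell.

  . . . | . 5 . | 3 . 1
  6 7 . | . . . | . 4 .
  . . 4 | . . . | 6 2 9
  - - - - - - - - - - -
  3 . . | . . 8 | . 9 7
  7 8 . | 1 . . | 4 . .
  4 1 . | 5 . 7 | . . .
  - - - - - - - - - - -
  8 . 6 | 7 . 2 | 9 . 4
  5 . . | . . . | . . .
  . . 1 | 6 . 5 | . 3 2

Step 1. [r8c3∈{2,3,7,9}] across col 3, 7 lands solely at r8c3 ⇒ r8c3=7.
Step 2. [r2c3∈{2,3,5,8,9}] col 3 places 3 nowhere but r2c3, so r2c3=3.
Step 3. [r8c2∈{2,3,4,9}] row 8 places 2 nowhere but r8c2 ⇒ r8c2=2.
Step 4. [r1c2∈{9}] only 9 remains possible at r1c2 ⇒ r1c2=9.
Step 5. [r4c7∈{1,2,5}] across row 4, 1 lands solely at r4c7, so r4c7=1.
Step 6. [r8c7∈{8}] nothing but 8 survives at r8c7, so r8c7=8.
Step 7. [r9c5∈{4,8,9}] across row 9, 8 lands solely at r9c5. So r9c5=8.
Step 8. [r8c9∈{6}] r8c9 is down to just 6 ⇒ r8c9=6.
Step 9. [r1c3∈{2,8}] col 3 places 8 nowhere but r1c3, so r1c3=8.
Step 10. [r8c8∈{1}] only 1 remains possible at r8c8, so r8c8=1.
Step 11. [r2c9∈{5,8}] 8 has one home in box 3: r2c9. So r2c9=8.
Step 12. [r7c5∈{1,3}] 1 has one home in row 7: r7c5. So r7c5=1.
Step 13. [r5c9∈{3,5}] col 9 places 5 nowhere but r5c9 ⇒ r5c9=5.
Step 14. [r5c8∈{6}] r5c8 is down to just 6 ⇒ r5c8=6.
Step 15. [r6c5∈{2,3,6,9}] across row 6, 6 lands solely at r6c5 ⇒ r6c5=6.
Step 16. [r4c3∈{2,5}] col 3 places 5 nowhere but r4c3. So r4c3=5.
Step 17. [r2c6∈{1,9}] row 2 places 1 nowhere but r2c6 ⇒ r2c6=1.
Step 18. [r3c6∈{3}] r3c6 has the single candidate 3 ⇒ r3c6=3.
Step 19. [r5c6∈{9}] r5c6's peers cover all but 9 ⇒ r5c6=9.
Step 20. [r8c4∈{3,4,9}] col 4 places 3 nowhere but r8c4. So r8c4=3.
Step 21. [r2c4∈{2,9}] 9 has one home in col 4: r2c4, so r2c4=9.
Step 22. [r2c5∈{2}] r2c5 has the single candidate 2. So r2c5=2.
Step 23. [r1c4∈{4}] r1c4 is down to just 4 ⇒ r1c4=4.
Step 24. [r8c5∈{4,9}] row 8 places 9 nowhere but r8c5, so r8c5=9.
Step 25. [r5c3∈{2}] r5c3 is down to just 2, so r5c3=2.
Step 26. [r4c4∈{2}] r4c4 has the single candidate 2 ⇒ r4c4=2.
Step 27. [r9c1∈{9}] nothing but 9 survives at r9c1, so r9c1=9.
Step 28. [r7c2∈{3}] r7c2's peers cover all but 3 ⇒ r7c2=3.
Step 29. [r1c8∈{7}] nothing but 7 survives at r1c8 ⇒ r1c8=7.
Step 30. [r3c2∈{5}] only 5 remains possible at r3c2, so r3c2=5.
Step 31. [r6c3∈{9}] r6c3 is down to just 9. So r6c3=9.
Step 32. [r6c7∈{2}] nothing but 2 survives at r6c7 ⇒ r6c7=2.
Step 33. [r3c5∈{7}] only 7 remains possible at r3c5. So r3c5=7.
Step 34. [r2c7∈{5}] r2c7 has the single candidate 5. So r2c7=5.
Step 35. [r5c5∈{3}] nothing but 3 survives at r5c5 ⇒ r5c5=3.
Step 36. [r9c2∈{4}] only 4 remains possible at r9c2, so r9c2=4.
Step 37. [r9c7∈{7}] r9c7 is down to just 7 ⇒ r9c7=7.
Step 38. [r4c5∈{4}] r4c5 is down to just 4, so r4c5=4.
Step 39. [r1c1∈{2}] r1c1's peers cover all but 2. So r1c1=2.
Step 40. [r6c8∈{8}] nothing but 8 survives at r6c8 ⇒ r6c8=8.
Step 41. [r8c6∈{4}] r8c6 is down to just 4, so r8c6=4.
Step 42. [r7c8∈{5}] nothing but 5 survives at r7c8 ⇒ r7c8=5.
Step 43. [r1c6∈{6}] only 6 remains possible at r1c6. So r1c6=6.
Step 44. [r4c2∈{6}] r4c2 has the single candidate 6 ⇒ r4c2=6.
Step 45. [r3c4∈{8}] r3c4's peers cover all but 8 ⇒ r3c4=8.
Step 46. [r6c9∈{3}] r6c9 has the single candidate 3 ⇒ r6c9=3.
Step 47. [r3c1∈{1}] nothing but 1 survives at r3c1, so r3c1=1.

Answer: 2 9 8 4 5 6 3 7 1 / 6 7 3 9 2 1 5 4 8 / 1 5 4 8 7 3 6 2 9 / 3 6 5 2 4 8 1 9 7 / 7 8 2 1 3 9 4 6 5 / 4 1 9 5 6 7 2 8 3 / 8 3 6 7 1 2 9 5 4 / 5 2 7 3 9 4 8 1 6 / 9 4 1 6 8 5 7 3 2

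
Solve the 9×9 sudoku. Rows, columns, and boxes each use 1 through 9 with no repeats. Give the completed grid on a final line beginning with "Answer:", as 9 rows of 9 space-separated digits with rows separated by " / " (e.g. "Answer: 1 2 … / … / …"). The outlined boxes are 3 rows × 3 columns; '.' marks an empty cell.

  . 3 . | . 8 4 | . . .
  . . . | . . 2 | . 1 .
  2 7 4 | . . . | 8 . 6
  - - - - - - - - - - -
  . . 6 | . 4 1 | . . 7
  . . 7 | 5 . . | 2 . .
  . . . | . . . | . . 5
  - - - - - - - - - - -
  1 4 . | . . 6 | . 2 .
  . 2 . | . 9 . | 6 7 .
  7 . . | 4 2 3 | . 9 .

Step 1. [r7c3∈{3,5,8,9}] in row 7, 9 fits only at r7c3 ⇒ r7c3=9.
Step 2. [r1c8∈{5}] only 5 remains possible at r1c8, so r1c8=5.
Step 3. [r3c8∈{3}] r3c8 has the single candidate 3, so r3c8=3.
Step 4. [r4c8∈{8}] only 8 remains possible at r4c8. So r4c8=8.
Step 5. [r8c9∈{1,3,4,8}] 4 has one home in row 8: r8c9. So r8c9=4.
Step 6. [r2c9∈{9}] r2c9 is down to just 9, so r2c9=9.
Step 7. [r1c1∈{6,9}] across box 1, 9 lands solely at r1c1, so r1c1=9.
Step 8. [r2c1∈{5,6,8}] r2c1 is the only open cell in col 1 admitting 6 ⇒ r2c1=6.
Step 9. [r6c6∈{7,8,9}] r6c6 is the only open cell in col 6 admitting 7. So r6c6=7.
Step 10. [r6c3∈{1,2,3,8}] across col 3, 2 lands solely at r6c3 ⇒ r6c3=2.
Step 11. [r8c4∈{1,8}] in row 8, 1 fits only at r8c4, so r8c4=1.
Step 12. [r8c3∈{3,5,8}] r8c3 is the only open cell in col 3 admitting 3. So r8c3=3.
Step 13. [r3c4∈{9}] nothing but 9 survives at r3c4 ⇒ r3c4=9.
Step 14. [r3c6∈{5}] nothing but 5 survives at r3c6 ⇒ r3c6=5.
Step 15. [r8c1∈{5,8}] in row 8, 5 fits only at r8c1, so r8c1=5.
Step 16. [r4c1∈{3}] r4c1 has the single candidate 3. So r4c1=3.
Step 17. [r9c3∈{8}] nothing but 8 survives at r9c3, so r9c3=8.
Step 18. [r2c2∈{5,8}] in row 2, 8 fits only at r2c2. So r2c2=8.
Step 19. [r5c6∈{8,9}] 9 has one home in col 6: r5c6, so r5c6=9.
Step 20. [r6c4∈{3,6,8}] 8 has one home in box 5: r6c4. So r6c4=8.
Step 21. [r7c4∈{7}] r7c4 is down to just 7 ⇒ r7c4=7.
Step 22. [r6c1∈{4}] r6c1's peers cover all but 4 ⇒ r6c1=4.
Step 23. [r6c8∈{6}] nothing but 6 survives at r6c8, so r6c8=6.
Step 24. [r6c5∈{3}] r6c5's peers cover all but 3, so r6c5=3.
Step 25. [r7c7∈{3,5}] 3 has one home in col 7: r7c7, so r7c7=3.
Step 26. [r4c7∈{9}] nothing but 9 survives at r4c7, so r4c7=9.
Step 27. [r6c7∈{1}] only 1 remains possible at r6c7, so r6c7=1.
Step 28. [r1c7∈{7}] r1c7's peers cover all but 7 ⇒ r1c7=7.
Step 29. [r5c2∈{1}] r5c2's peers cover all but 1 ⇒ r5c2=1.
Step 30. [r1c4∈{6}] r1c4's peers cover all but 6 ⇒ r1c4=6.
Step 31. [r5c1∈{8}] only 8 remains possible at r5c1, so r5c1=8.
Step 32. [r9c7∈{5}] r9c7's peers cover all but 5. So r9c7=5.
Step 33. [r7c5∈{5}] only 5 remains possible at r7c5. So r7c5=5.
Step 34. [r5c5∈{6}] r5c5 is down to just 6. So r5c5=6.
Step 35. [r4c4∈{2}] nothing but 2 survives at r4c4 ⇒ r4c4=2.
Step 36. [r1c3∈{1}] r1c3 has the single candidate 1. So r1c3=1.
Step 37. [r2c7∈{4}] only 4 remains possible at r2c7, so r2c7=4.
Step 38. [r7c9∈{8}] r7c9 is down to just 8. So r7c9=8.
Step 39. [r5c9∈{3}] only 3 remains possible at r5c9, so r5c9=3.
Step 40. [r3c5∈{1}] only 1 remains possible at r3c5 ⇒ r3c5=1.
Step 41. [r2c5∈{7}] r2c5's peers cover all but 7, so r2c5=7.
Step 42. [r2c4∈{3}] r2c4 is down to just 3 ⇒ r2c4=3.
Step 43. [r9c9∈{1}] nothing but 1 survives at r9c9, so r9c9=1.
Step 44. [r2c3∈{5}] r2c3 is down to just 5. So r2c3=5.
Step 45. [r9c2∈{6}] r9c2 is down to just 6, so r9c2=6.
Step 46. [r4c2∈{5}] r4c2 has the single candidate 5. So r4c2=5.
Step 47. [r6c2∈{9}] nothing but 9 survives at r6c2. So r6c2=9.
Step 48. [r1c9∈{2}] nothing but 2 survives at r1c9, so r1c9=2.
Step 49. [r5c8∈{4}] r5c8 is down to just 4. So r5c8=4.
Step 50. [r8c6∈{8}] r8c6 has the single candidate 8, so r8c6=8.

Answer: 9 3 1 6 8 4 7 5 2 / 6 8 5 3 7 2 4 1 9 / 2 7 4 9 1 5 8 3 6 / 3 5 6 2 4 1 9 8 7 / 8 1 7 5 6 9 2 4 3 / 4 9 2 8 3 7 1 6 5 / 1 4 9 7 5 6 3 2 8 / 5 2 3 1 9 8 6 7 4 / 7 6 8 4 2 3 5 9 1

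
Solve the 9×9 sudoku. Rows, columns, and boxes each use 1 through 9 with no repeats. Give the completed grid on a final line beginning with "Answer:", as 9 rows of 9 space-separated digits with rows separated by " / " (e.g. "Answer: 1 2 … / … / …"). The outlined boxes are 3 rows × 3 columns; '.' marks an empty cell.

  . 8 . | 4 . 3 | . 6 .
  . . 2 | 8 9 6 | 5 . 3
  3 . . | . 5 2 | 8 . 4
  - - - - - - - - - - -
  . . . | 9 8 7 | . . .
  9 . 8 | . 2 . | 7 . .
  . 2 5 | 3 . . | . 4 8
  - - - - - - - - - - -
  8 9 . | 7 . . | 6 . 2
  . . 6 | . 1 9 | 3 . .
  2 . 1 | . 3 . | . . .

Step 1. [r7c8∈{1,5}] 1 has one home in row 7: r7c8. So r7c8=1.
Step 2. [r2c8∈{7}] only 7 remains possible at r2c8 ⇒ r2c8=7.
Step 3. [r7c6∈{4,5}] in row 7, 5 fits only at r7c6. So r7c6=5.
Step 4. [r3c8∈{9}] r3c8 is down to just 9, so r3c8=9.
Step 5. [r6c6∈{1}] nothing but 1 survives at r6c6 ⇒ r6c6=1.
Step 6. [r1c9∈{1}] r1c9 is down to just 1 ⇒ r1c9=1.
Step 7. [r5c2∈{1,3,4,6}] row 5 places 1 nowhere but r5c2, so r5c2=1.
Step 8. [r4c2∈{3,4,6}] in col 2, 3 fits only at r4c2 ⇒ r4c2=3.
Step 9. [r6c1∈{6,7}] r6c1 is the only open cell in row 6 admitting 7. So r6c1=7.
Step 10. [r2c2∈{4}] nothing but 4 survives at r2c2, so r2c2=4.
Step 11. [r8c1∈{4,5}] in row 8, 4 fits only at r8c1 ⇒ r8c1=4.
Step 12. [r9c9∈{5,7,9}] 9 has one home in col 9: r9c9, so r9c9=9.
Step 13. [r5c4∈{5,6}] across col 4, 5 lands solely at r5c4, so r5c4=5.
Step 14. [r9c2∈{5,7}] r9c2 is the only open cell in row 9 admitting 7 ⇒ r9c2=7.
Step 15. [r9c8∈{5,8}] row 9 places 5 nowhere but r9c8 ⇒ r9c8=5.
Step 16. [r4c8∈{2}] r4c8's peers cover all but 2, so r4c8=2.
Step 17. [r5c9∈{6}] only 6 remains possible at r5c9. So r5c9=6.
Step 18. [r3c3∈{7}] r3c3's peers cover all but 7. So r3c3=7.
Step 19. [r5c6∈{4}] nothing but 4 survives at r5c6. So r5c6=4.
Step 20. [r8c8∈{8}] r8c8 has the single candidate 8 ⇒ r8c8=8.
Step 21. [r1c5∈{7}] nothing but 7 survives at r1c5 ⇒ r1c5=7.
Step 22. [r4c1∈{6}] r4c1 has the single candidate 6, so r4c1=6.
Step 23. [r3c4∈{1}] r3c4 has the single candidate 1 ⇒ r3c4=1.
Step 24. [r5c8∈{3}] r5c8 is down to just 3, so r5c8=3.
Step 25. [r4c3∈{4}] only 4 remains possible at r4c3. So r4c3=4.
Step 26. [r4c7∈{1}] nothing but 1 survives at r4c7 ⇒ r4c7=1.
Step 27. [r9c4∈{6}] r9c4 is down to just 6, so r9c4=6.
Step 28. [r9c6∈{8}] nothing but 8 survives at r9c6. So r9c6=8.
Step 29. [r1c3∈{9}] r1c3's peers cover all but 9. So r1c3=9.
Step 30. [r7c3∈{3}] only 3 remains possible at r7c3. So r7c3=3.
Step 31. [r8c4∈{2}] only 2 remains possible at r8c4, so r8c4=2.
Step 32. [r1c7∈{2}] r1c7 is down to just 2, so r1c7=2.
Step 33. [r7c5∈{4}] nothing but 4 survives at r7c5. So r7c5=4.
Step 34. [r9c7∈{4}] r9c7 has the single candidate 4. So r9c7=4.
Step 35. [r3c2∈{6}] r3c2's peers cover all but 6. So r3c2=6.
Step 36. [r6c5∈{6}] nothing but 6 survives at r6c5, so r6c5=6.
Step 37. [r6c7∈{9}] only 9 remains possible at r6c7. So r6c7=9.
Step 38. [r2c1∈{1}] r2c1 has the single candidate 1, so r2c1=1.
Step 39. [r1c1∈{5}] r1c1 is down to just 5 ⇒ r1c1=5.
Step 40. [r8c2∈{5}] r8c2 has the single candidate 5. So r8c2=5.
Step 41. [r8c9∈{7}] r8c9 has the single candidate 7. So r8c9=7.
Step 42. [r4c9∈{5}] only 5 remains possible at r4c9 ⇒ r4c9=5.

Answer: 5 8 9 4 7 3 2 6 1 / 1 4 2 8 9 6 5 7 3 / 3 6 7 1 5 2 8 9 4 / 6 3 4 9 8 7 1 2 5 / 9 1 8 5 2 4 7 3 6 / 7 2 5 3 6 1 9 4 8 / 8 9 3 7 4 5 6 1 2 / 4 5 6 2 1 9 3 8 7 / 2 7 1 6 3 8 4 5 9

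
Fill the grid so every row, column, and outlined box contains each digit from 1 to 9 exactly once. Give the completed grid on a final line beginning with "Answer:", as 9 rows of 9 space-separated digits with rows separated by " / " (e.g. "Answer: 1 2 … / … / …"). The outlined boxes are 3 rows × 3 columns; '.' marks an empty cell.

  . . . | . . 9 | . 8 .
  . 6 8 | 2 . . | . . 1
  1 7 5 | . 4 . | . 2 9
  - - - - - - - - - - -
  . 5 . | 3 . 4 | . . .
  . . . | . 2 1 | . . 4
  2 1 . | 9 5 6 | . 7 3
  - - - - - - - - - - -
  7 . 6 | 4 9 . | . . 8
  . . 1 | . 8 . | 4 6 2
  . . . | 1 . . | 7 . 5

Step 1. [r2c1∈{3,4,9}] 9 has one home in row 2: r2c1, so r2c1=9.
Step 2. [r9c8∈{3,9}] in box 9, 9 fits only at r9c8. So r9c8=9.
Step 3. [r7c6∈{2,3,5}] 5 has one home in row 7: r7c6, so r7c6=5.
Step 4. [r5c4∈{7,8}] 8 has one home in box 5: r5c4 ⇒ r5c4=8.
Step 5. [r7c2∈{2,3}] 2 has one home in row 7: r7c2, so r7c2=2.
Step 6. [r4c9∈{6}] only 6 remains possible at r4c9 ⇒ r4c9=6.
Step 7. [r1c5∈{1,3,6,7}] r1c5 is the only open cell in row 1 admitting 1 ⇒ r1c5=1.
Step 8. [r1c4∈{5,6,7}] 5 has one home in col 4: r1c4 ⇒ r1c4=5.
Step 9. [r5c3∈{3,7,9}] r5c3 is the only open cell in row 5 admitting 7. So r5c3=7.
Step 10. [r4c7∈{1,2,8,9}] row 4 places 2 nowhere but r4c7. So r4c7=2.
Step 11. [r9c2∈{3,4,8}] in col 2, 8 fits only at r9c2, so r9c2=8.
Step 12. [r1c2∈{3,4}] 4 has one home in col 2: r1c2 ⇒ r1c2=4.
Step 13. [r1c1∈{3}] nothing but 3 survives at r1c1, so r1c1=3.
Step 14. [r9c3∈{3,4}] r9c3 is the only open cell in col 3 admitting 3, so r9c3=3.
Step 15. [r2c5∈{3,7}] across col 5, 3 lands solely at r2c5, so r2c5=3.
Step 16. [r5c7∈{5,9}] r5c7 is the only open cell in col 7 admitting 9. So r5c7=9.
Step 17. [r7c7∈{1,3}] r7c7 is the only open cell in col 7 admitting 1 ⇒ r7c7=1.
Step 18. [r8c4∈{7}] r8c4 has the single candidate 7. So r8c4=7.
Step 19. [r3c7∈{3,6}] r3c7 is the only open cell in row 3 admitting 3 ⇒ r3c7=3.
Step 20. [r2c8∈{4,5}] across row 2, 4 lands solely at r2c8, so r2c8=4.
Step 21. [r6c7∈{8}] only 8 remains possible at r6c7, so r6c7=8.
Step 22. [r1c7∈{6}] r1c7 is down to just 6 ⇒ r1c7=6.
Step 23. [r2c7∈{5}] only 5 remains possible at r2c7 ⇒ r2c7=5.
Step 24. [r4c5∈{7}] only 7 remains possible at r4c5 ⇒ r4c5=7.
Step 25. [r8c2∈{9}] r8c2's peers cover all but 9, so r8c2=9.
Step 26. [r4c8∈{1}] only 1 remains possible at r4c8. So r4c8=1.
Step 27. [r3c4∈{6}] r3c4's peers cover all but 6, so r3c4=6.
Step 28. [r8c1∈{5}] nothing but 5 survives at r8c1, so r8c1=5.
Step 29. [r1c9∈{7}] r1c9's peers cover all but 7, so r1c9=7.
Step 30. [r9c6∈{2}] r9c6 is down to just 2. So r9c6=2.
Step 31. [r8c6∈{3}] r8c6 has the single candidate 3, so r8c6=3.
Step 32. [r2c6∈{7}] r2c6 is down to just 7 ⇒ r2c6=7.
Step 33. [r9c5∈{6}] only 6 remains possible at r9c5, so r9c5=6.
Step 34. [r4c3∈{9}] r4c3 has the single candidate 9, so r4c3=9.
Step 35. [r5c8∈{5}] r5c8 is down to just 5, so r5c8=5.
Step 36. [r7c8∈{3}] only 3 remains possible at r7c8. So r7c8=3.
Step 37. [r6c3∈{4}] only 4 remains possible at r6c3, so r6c3=4.
Step 38. [r5c1∈{6}] nothing but 6 survives at r5c1, so r5c1=6.
Step 39. [r5c2∈{3}] only 3 remains possible at r5c2, so r5c2=3.
Step 40. [r9c1∈{4}] only 4 remains possible at r9c1. So r9c1=4.
Step 41. [r3c6∈{8}] r3c6 is down to just 8 ⇒ r3c6=8.
Step 42. [r4c1∈{8}] r4c1's peers cover all but 8 ⇒ r4c1=8.
Step 43. [r1c3∈{2}] nothing but 2 survives at r1c3 ⇒ r1c3=2.

Answer: 3 4 2 5 1 9 6 8 7 / 9 6 8 2 3 7 5 4 1 / 1 7 5 6 4 8 3 2 9 / 8 5 9 3 7 4 2 1 6 / 6 3 7 8 2 1 9 5 4 / 2 1 4 9 5 6 8 7 3 / 7 2 6 4 9 5 1 3 8 / 5 9 1 7 8 3 4 6 2 / 4 8 3 1 6 2 7 9 5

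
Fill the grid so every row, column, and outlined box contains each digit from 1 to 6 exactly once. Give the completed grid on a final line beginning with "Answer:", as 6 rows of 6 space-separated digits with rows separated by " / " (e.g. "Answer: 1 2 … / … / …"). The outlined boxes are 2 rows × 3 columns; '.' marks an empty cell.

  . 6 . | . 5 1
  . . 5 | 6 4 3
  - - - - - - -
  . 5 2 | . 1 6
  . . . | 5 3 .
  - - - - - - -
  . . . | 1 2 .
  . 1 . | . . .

Step 1. [r6c1∈{2,3,4,5,6}] across row 6, 2 lands solely at r6c1 ⇒ r6c1=2.
Step 2. [r4c2∈{4}] r4c2 has the single candidate 4. So r4c2=4.
Step 3. [r5c1∈{3,4,5,6}] col 1 places 5 nowhere but r5c1, so r5c1=5.
Step 4. [r5c3∈{3,4,6}] row 5 places 6 nowhere but r5c3. So r5c3=6.
Step 5. [r6c3∈{3,4}] in box 5, 4 fits only at r6c3. So r6c3=4.
Step 6. [r2c1∈{1}] r2c1 has the single candidate 1 ⇒ r2c1=1.
Step 7. [r1c1∈{3,4}] r1c1 is the only open cell in row 1 admitting 4, so r1c1=4.
Step 8. [r4c1∈{6}] r4c1 has the single candidate 6, so r4c1=6.
Step 9. [r1c4∈{2}] r1c4's peers cover all but 2, so r1c4=2.
Step 10. [r6c6∈{5}] r6c6 has the single candidate 5 ⇒ r6c6=5.
Step 11. [r3c4∈{4}] r3c4 is down to just 4. So r3c4=4.
Step 12. [r2c2∈{2}] r2c2 is down to just 2, so r2c2=2.
Step 13. [r5c2∈{3}] nothing but 3 survives at r5c2 ⇒ r5c2=3.
Step 14. [r1c3∈{3}] r1c3 is down to just 3 ⇒ r1c3=3.
Step 15. [r5c6∈{4}] r5c6's peers cover all but 4, so r5c6=4.
Step 16. [r6c4∈{3}] r6c4 has the single candidate 3. So r6c4=3.
Step 17. [r6c5∈{6}] r6c5 has the single candidate 6 ⇒ r6c5=6.
Step 18. [r4c6∈{2}] only 2 remains possible at r4c6, so r4c6=2.
Step 19. [r4c3∈{1}] r4c3 has the single candidate 1 ⇒ r4c3=1.
Step 20. [r3c1∈{3}] r3c1 is down to just 3, so r3c1=3.

Answer: 4 6 3 2 5 1 / 1 2 5 6 4 3 / 3 5 2 4 1 6 / 6 4 1 5 3 2 / 5 3 6 1 2 4 / 2 1 4 3 6 5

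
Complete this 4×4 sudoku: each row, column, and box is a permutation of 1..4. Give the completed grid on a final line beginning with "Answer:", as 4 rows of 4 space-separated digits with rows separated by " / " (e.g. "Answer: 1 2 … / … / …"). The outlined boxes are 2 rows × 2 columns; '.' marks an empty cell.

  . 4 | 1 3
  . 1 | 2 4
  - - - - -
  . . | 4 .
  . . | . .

Step 1. [r4c1∈{1,2,3,4}] row 4 places 4 nowhere but r4c1. So r4c1=4.
Step 2. [r3c1∈{1,2,3}] r3c1 is the only open cell in col 1 admitting 1 ⇒ r3c1=1.
Step 3. [r3c2∈{2,3}] row 3 places 3 nowhere but r3c2. So r3c2=3.
Step 4. [r3c4∈{2}] r3c4's peers cover all but 2 ⇒ r3c4=2.
Step 5. [r1c1∈{2}] r1c1 has the single candidate 2. So r1c1=2.
Step 6. [r4c2∈{2}] only 2 remains possible at r4c2 ⇒ r4c2=2.
Step 7. [r4c4∈{1}] r4c4 has the single candidate 1 ⇒ r4c4=1.
Step 8. [r2c1∈{3}] r2c1's peers cover all but 3, so r2c1=3.
Step 9. [r4c3∈{3}] r4c3 has the single candidate 3, so r4c3=3.

Answer: 2 4 1 3 / 3 1 2 4 / 1 3 4 2 / 4 2 3 1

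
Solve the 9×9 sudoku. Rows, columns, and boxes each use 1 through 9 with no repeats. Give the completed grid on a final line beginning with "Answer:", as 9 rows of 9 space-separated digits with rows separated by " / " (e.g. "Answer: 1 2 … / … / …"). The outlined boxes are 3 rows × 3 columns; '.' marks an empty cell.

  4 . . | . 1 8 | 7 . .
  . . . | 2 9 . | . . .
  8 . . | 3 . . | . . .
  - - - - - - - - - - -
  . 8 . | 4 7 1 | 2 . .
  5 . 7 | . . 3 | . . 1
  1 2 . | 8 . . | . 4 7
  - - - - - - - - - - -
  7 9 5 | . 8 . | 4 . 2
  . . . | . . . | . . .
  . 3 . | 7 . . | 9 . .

Step 1. [r7c6∈{6}] r7c6's peers cover all but 6 ⇒ r7c6=6.
Step 2. [r7c8∈{1,3}] 3 has one home in row 7: r7c8 ⇒ r7c8=3.
Step 3. [r4c1∈{3,6,9}] in col 1, 9 fits only at r4c1 ⇒ r4c1=9.
Step 4. [r2c1∈{3,6}] col 1 places 3 nowhere but r2c1, so r2c1=3.
Step 5. [r5c8∈{6,8,9}] r5c8 is the only open cell in box 6 admitting 9. So r5c8=9.
Step 6. [r5c4∈{6}] r5c4's peers cover all but 6 ⇒ r5c4=6.
Step 7. [r3c5∈{4,5,6}] 6 has one home in col 5: r3c5, so r3c5=6.
Step 8. [r1c4∈{5}] r1c4 has the single candidate 5. So r1c4=5.
Step 9. [r1c2∈{6}] only 6 remains possible at r1c2. So r1c2=6.
Step 10. [r2c3∈{1}] r2c3 is down to just 1 ⇒ r2c3=1.
Step 11. [r9c8∈{1,5,6,8}] r9c8 is the only open cell in row 9 admitting 1. So r9c8=1.
Step 12. [r6c5∈{5}] r6c5 is down to just 5. So r6c5=5.
Step 13. [r6c7∈{3,6}] r6c7 is the only open cell in col 7 admitting 3, so r6c7=3.
Step 14. [r6c3∈{6}] r6c3's peers cover all but 6, so r6c3=6.
Step 15. [r8c8∈{5,6,7,8}] r8c8 is the only open cell in row 8 admitting 7, so r8c8=7.
Step 16. [r2c8∈{5,6,8}] col 8 places 8 nowhere but r2c8, so r2c8=8.
Step 17. [r5c5∈{2}] only 2 remains possible at r5c5 ⇒ r5c5=2.
Step 18. [r9c5∈{4}] only 4 remains possible at r9c5 ⇒ r9c5=4.
Step 19. [r8c3∈{2,4,8}] across col 3, 4 lands solely at r8c3 ⇒ r8c3=4.
Step 20. [r9c3∈{2,8}] 8 has one home in col 3: r9c3. So r9c3=8.
Step 21. [r8c9∈{5,6,8}] r8c9 is the only open cell in col 9 admitting 8, so r8c9=8.
Step 22. [r1c8∈{2}] r1c8's peers cover all but 2, so r1c8=2.
Step 23. [r3c8∈{5}] r3c8 has the single candidate 5 ⇒ r3c8=5.
Step 24. [r8c7∈{5,6}] 5 has one home in col 7: r8c7. So r8c7=5.
Step 25. [r9c9∈{6}] nothing but 6 survives at r9c9 ⇒ r9c9=6.
Step 26. [r9c1∈{2}] r9c1 has the single candidate 2 ⇒ r9c1=2.
Step 27. [r3c2∈{7}] r3c2's peers cover all but 7. So r3c2=7.
Step 28. [r3c6∈{4}] r3c6 has the single candidate 4, so r3c6=4.
Step 29. [r3c9∈{9}] r3c9 is down to just 9. So r3c9=9.
Step 30. [r8c4∈{1,9}] r8c4 is the only open cell in col 4 admitting 9, so r8c4=9.
Step 31. [r1c3∈{9}] r1c3 has the single candidate 9. So r1c3=9.
Step 32. [r4c8∈{6}] nothing but 6 survives at r4c8. So r4c8=6.
Step 33. [r2c9∈{4}] r2c9 has the single candidate 4 ⇒ r2c9=4.
Step 34. [r2c6∈{7}] only 7 remains possible at r2c6. So r2c6=7.
Step 35. [r3c7∈{1}] r3c7 is down to just 1 ⇒ r3c7=1.
Step 36. [r8c6∈{2}] r8c6 has the single candidate 2. So r8c6=2.
Step 37. [r2c2∈{5}] r2c2 has the single candidate 5 ⇒ r2c2=5.
Step 38. [r9c6∈{5}] r9c6 has the single candidate 5 ⇒ r9c6=5.
Step 39. [r5c7∈{8}] only 8 remains possible at r5c7 ⇒ r5c7=8.
Step 40. [r8c2∈{1}] nothing but 1 survives at r8c2 ⇒ r8c2=1.
Step 41. [r2c7∈{6}] nothing but 6 survives at r2c7 ⇒ r2c7=6.
Step 42. [r7c4∈{1}] r7c4's peers cover all but 1, so r7c4=1.
Step 43. [r4c9∈{5}] only 5 remains possible at r4c9, so r4c9=5.
Step 44. [r4c3∈{3}] nothing but 3 survives at r4c3. So r4c3=3.
Step 45. [r3c3∈{2}] only 2 remains possible at r3c3 ⇒ r3c3=2.
Step 46. [r5c2∈{4}] nothing but 4 survives at r5c2, so r5c2=4.
Step 47. [r8c1∈{6}] r8c1 is down to just 6 ⇒ r8c1=6.
Step 48. [r1c9∈{3}] only 3 remains possible at r1c9, so r1c9=3.
Step 49. [r6c6∈{9}] r6c6 has the single candidate 9. So r6c6=9.
Step 50. [r8c5∈{3}] nothing but 3 survives at r8c5, so r8c5=3.

Answer: 4 6 9 5 1 8 7 2 3 / 3 5 1 2 9 7 6 8 4 / 8 7 2 3 6 4 1 5 9 / 9 8 3 4 7 1 2 6 5 / 5 4 7 6 2 3 8 9 1 / 1 2 6 8 5 9 3 4 7 / 7 9 5 1 8 6 4 3 2 / 6 1 4 9 3 2 5 7 8 / 2 3 8 7 4 5 9 1 6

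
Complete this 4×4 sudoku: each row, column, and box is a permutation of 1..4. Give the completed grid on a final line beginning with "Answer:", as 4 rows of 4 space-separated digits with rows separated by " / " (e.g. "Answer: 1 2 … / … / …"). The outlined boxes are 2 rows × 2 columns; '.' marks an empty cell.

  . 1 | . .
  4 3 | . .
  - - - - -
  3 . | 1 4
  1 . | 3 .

Step 1. [r4c4∈{2}] nothing but 2 survives at r4c4. So r4c4=2.
Step 2. [r1c1∈{2}] r1c1 is down to just 2 ⇒ r1c1=2.
Step 3. [r2c4∈{1}] only 1 remains possible at r2c4. So r2c4=1.
Step 4. [r1c4∈{3}] r1c4 has the single candidate 3, so r1c4=3.
Step 5. [r2c3∈{2}] nothing but 2 survives at r2c3. So r2c3=2.
Step 6. [r4c2∈{4}] r4c2's peers cover all but 4, so r4c2=4.
Step 7. [r3c2∈{2}] nothing but 2 survives at r3c2. So r3c2=2.
Step 8. [r1c3∈{4}] nothing but 4 survives at r1c3. So r1c3=4.

Answer: 2 1 4 3 / 4 3 2 1 / 3 2 1 4 / 1 4 3 2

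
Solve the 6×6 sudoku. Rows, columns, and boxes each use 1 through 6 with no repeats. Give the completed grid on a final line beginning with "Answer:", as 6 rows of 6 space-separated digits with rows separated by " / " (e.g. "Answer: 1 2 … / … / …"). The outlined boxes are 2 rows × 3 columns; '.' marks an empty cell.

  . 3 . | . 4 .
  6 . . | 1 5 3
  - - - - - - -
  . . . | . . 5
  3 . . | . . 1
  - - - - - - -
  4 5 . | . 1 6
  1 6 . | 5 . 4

Step 1. [r3c1∈{2}] only 2 remains possible at r3c1. So r3c1=2.
Step 2. [r4c2∈{4}] only 4 remains possible at r4c2. So r4c2=4.
Step 3. [r1c4∈{2,6}] in row 1, 6 fits only at r1c4, so r1c4=6.
Step 4. [r1c3∈{1,2,5}] r1c3 is the only open cell in row 1 admitting 1. So r1c3=1.
Step 5. [r4c4∈{2}] r4c4's peers cover all but 2. So r4c4=2.
Step 6. [r5c3∈{2,3}] across row 5, 2 lands solely at r5c3. So r5c3=2.
Step 7. [r5c4∈{3}] r5c4's peers cover all but 3 ⇒ r5c4=3.
Step 8. [r4c5∈{6}] only 6 remains possible at r4c5, so r4c5=6.
Step 9. [r2c3∈{4}] r2c3 has the single candidate 4, so r2c3=4.
Step 10. [r1c6∈{2}] r1c6's peers cover all but 2. So r1c6=2.
Step 11. [r3c2∈{1}] nothing but 1 survives at r3c2 ⇒ r3c2=1.
Step 12. [r3c3∈{6}] r3c3 has the single candidate 6. So r3c3=6.
Step 13. [r6c5∈{2}] r6c5's peers cover all but 2. So r6c5=2.
Step 14. [r2c2∈{2}] r2c2 is down to just 2 ⇒ r2c2=2.
Step 15. [r3c4∈{4}] nothing but 4 survives at r3c4 ⇒ r3c4=4.
Step 16. [r6c3∈{3}] r6c3's peers cover all but 3. So r6c3=3.
Step 17. [r4c3∈{5}] nothing but 5 survives at r4c3, so r4c3=5.
Step 18. [r3c5∈{3}] r3c5 has the single candidate 3, so r3c5=3.
Step 19. [r1c1∈{5}] r1c1 is down to just 5, so r1c1=5.

Answer: 5 3 1 6 4 2 / 6 2 4 1 5 3 / 2 1 6 4 3 5 / 3 4 5 2 6 1 / 4 5 2 3 1 6 / 1 6 3 5 2 4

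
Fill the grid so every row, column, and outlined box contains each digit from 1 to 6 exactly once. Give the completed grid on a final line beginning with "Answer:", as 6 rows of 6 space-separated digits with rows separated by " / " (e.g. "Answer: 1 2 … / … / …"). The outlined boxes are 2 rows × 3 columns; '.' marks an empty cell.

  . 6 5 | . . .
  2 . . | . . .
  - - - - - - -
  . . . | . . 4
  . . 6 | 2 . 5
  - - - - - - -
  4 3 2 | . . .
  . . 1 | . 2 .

Step 1. [r6c4∈{3,4,5,6}] 4 has one home in row 6: r6c4 ⇒ r6c4=4.
Step 2. [r3c3∈{3}] only 3 remains possible at r3c3, so r3c3=3.
Step 3. [r4c1∈{1}] r4c1 is down to just 1 ⇒ r4c1=1.
Step 4. [r2c2∈{1,4}] col 2 places 1 nowhere but r2c2, so r2c2=1.
Step 5. [r1c5∈{1,3,4}] 4 has one home in row 1: r1c5, so r1c5=4.
Step 6. [r6c6∈{3,6}] 3 has one home in row 6: r6c6 ⇒ r6c6=3.
Step 7. [r2c6∈{6}] nothing but 6 survives at r2c6. So r2c6=6.
Step 8. [r5c6∈{1}] nothing but 1 survives at r5c6 ⇒ r5c6=1.
Step 9. [r6c2∈{5}] r6c2's peers cover all but 5. So r6c2=5.
Step 10. [r1c4∈{1,3}] r1c4 is the only open cell in row 1 admitting 1. So r1c4=1.
Step 11. [r2c4∈{3,5}] col 4 places 3 nowhere but r2c4, so r2c4=3.
Step 12. [r5c4∈{5,6}] across col 4, 5 lands solely at r5c4, so r5c4=5.
Step 13. [r3c4∈{6}] r3c4 has the single candidate 6, so r3c4=6.
Step 14. [r2c3∈{4}] nothing but 4 survives at r2c3, so r2c3=4.
Step 15. [r3c5∈{1}] nothing but 1 survives at r3c5. So r3c5=1.
Step 16. [r2c5∈{5}] r2c5 has the single candidate 5, so r2c5=5.
Step 17. [r4c5∈{3}] r4c5 is down to just 3, so r4c5=3.
Step 18. [r1c1∈{3}] r1c1 has the single candidate 3, so r1c1=3.
Step 19. [r3c1∈{5}] r3c1's peers cover all but 5, so r3c1=5.
Step 20. [r5c5∈{6}] r5c5 is down to just 6, so r5c5=6.
Step 21. [r4c2∈{4}] nothing but 4 survives at r4c2, so r4c2=4.
Step 22. [r3c2∈{2}] only 2 remains possible at r3c2 ⇒ r3c2=2.
Step 23. [r1c6∈{2}] r1c6 is down to just 2 ⇒ r1c6=2.
Step 24. [r6c1∈{6}] nothing but 6 survives at r6c1, so r6c1=6.

Answer: 3 6 5 1 4 2 / 2 1 4 3 5 6 / 5 2 3 6 1 4 / 1 4 6 2 3 5 / 4 3 2 5 6 1 / 6 5 1 4 2 3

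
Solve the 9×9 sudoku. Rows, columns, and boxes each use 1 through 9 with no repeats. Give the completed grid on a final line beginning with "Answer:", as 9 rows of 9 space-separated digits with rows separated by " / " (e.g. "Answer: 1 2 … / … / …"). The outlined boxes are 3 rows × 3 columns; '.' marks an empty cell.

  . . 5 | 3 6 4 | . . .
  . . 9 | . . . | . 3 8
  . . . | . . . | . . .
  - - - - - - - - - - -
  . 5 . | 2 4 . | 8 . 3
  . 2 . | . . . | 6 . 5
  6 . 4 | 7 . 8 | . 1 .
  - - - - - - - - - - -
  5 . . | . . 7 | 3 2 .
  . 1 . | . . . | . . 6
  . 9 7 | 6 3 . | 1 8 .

Step 1. [r3c8∈{4,5,6,7,9}] 6 has one home in col 8: r3c8. So r3c8=6.
Step 2. [r8c8∈{4,5,7,9}] in col 8, 5 fits only at r8c8. So r8c8=5.
Step 3. [r4c3∈{1}] nothing but 1 survives at r4c3 ⇒ r4c3=1.
Step 4. [r8c7∈{4,7,9}] r8c7 is the only open cell in row 8 admitting 7. So r8c7=7.
Step 5. [r7c9∈{4,9}] 9 has one home in box 9: r7c9, so r7c9=9.
Step 6. [r5c6∈{1,3,9}] across col 6, 3 lands solely at r5c6, so r5c6=3.
Step 7. [r5c3∈{8}] r5c3 has the single candidate 8, so r5c3=8.
Step 8. [r6c5∈{5,9}] 5 has one home in row 6: r6c5 ⇒ r6c5=5.
Step 9. [r6c7∈{2,9}] across row 6, 9 lands solely at r6c7 ⇒ r6c7=9.
Step 10. [r1c7∈{2}] r1c7 has the single candidate 2. So r1c7=2.
Step 11. [r2c2∈{4,6,7}] across row 2, 6 lands solely at r2c2, so r2c2=6.
Step 12. [r9c6∈{2,5}] across row 9, 5 lands solely at r9c6. So r9c6=5.
Step 13. [r9c1∈{2,4}] in row 9, 2 fits only at r9c1, so r9c1=2.
Step 14. [r3c3∈{2,3}] across col 3, 2 lands solely at r3c3 ⇒ r3c3=2.
Step 15. [r4c8∈{7}] r4c8 is down to just 7, so r4c8=7.
Step 16. [r5c1∈{7,9}] in row 5, 7 fits only at r5c1 ⇒ r5c1=7.
Step 17. [r2c5∈{1,2,7}] across row 2, 7 lands solely at r2c5, so r2c5=7.
Step 18. [r8c5∈{2,8,9}] col 5 places 2 nowhere but r8c5 ⇒ r8c5=2.
Step 19. [r8c6∈{9}] r8c6 is down to just 9. So r8c6=9.
Step 20. [r3c6∈{1}] nothing but 1 survives at r3c6, so r3c6=1.
Step 21. [r2c1∈{1,4}] across row 2, 1 lands solely at r2c1. So r2c1=1.
Step 22. [r1c1∈{8}] r1c1 has the single candidate 8. So r1c1=8.
Step 23. [r8c4∈{4,8}] 8 has one home in row 8: r8c4 ⇒ r8c4=8.
Step 24. [r8c1∈{3,4}] row 8 places 4 nowhere but r8c1 ⇒ r8c1=4.
Step 25. [r3c2∈{3,4,7}] r3c2 is the only open cell in col 2 admitting 4, so r3c2=4.
Step 26. [r3c7∈{5}] r3c7 has the single candidate 5, so r3c7=5.
Step 27. [r3c4∈{9}] r3c4's peers cover all but 9. So r3c4=9.
Step 28. [r5c4∈{1}] r5c4 is down to just 1 ⇒ r5c4=1.
Step 29. [r1c9∈{1,7}] r1c9 is the only open cell in row 1 admitting 1. So r1c9=1.
Step 30. [r7c5∈{1}] nothing but 1 survives at r7c5, so r7c5=1.
Step 31. [r3c5∈{8}] nothing but 8 survives at r3c5 ⇒ r3c5=8.
Step 32. [r4c1∈{9}] r4c1 has the single candidate 9, so r4c1=9.
Step 33. [r1c8∈{9}] only 9 remains possible at r1c8 ⇒ r1c8=9.
Step 34. [r8c3∈{3}] r8c3 is down to just 3. So r8c3=3.
Step 35. [r7c4∈{4}] r7c4's peers cover all but 4 ⇒ r7c4=4.
Step 36. [r2c6∈{2}] r2c6 is down to just 2, so r2c6=2.
Step 37. [r2c7∈{4}] only 4 remains possible at r2c7, so r2c7=4.
Step 38. [r9c9∈{4}] nothing but 4 survives at r9c9. So r9c9=4.
Step 39. [r7c3∈{6}] r7c3 has the single candidate 6. So r7c3=6.
Step 40. [r6c2∈{3}] r6c2 has the single candidate 3, so r6c2=3.
Step 41. [r3c1∈{3}] r3c1's peers cover all but 3. So r3c1=3.
Step 42. [r3c9∈{7}] r3c9 has the single candidate 7. So r3c9=7.
Step 43. [r5c8∈{4}] r5c8 has the single candidate 4, so r5c8=4.
Step 44. [r7c2∈{8}] r7c2 is down to just 8, so r7c2=8.
Step 45. [r6c9∈{2}] nothing but 2 survives at r6c9. So r6c9=2.
Step 46. [r1c2∈{7}] only 7 remains possible at r1c2 ⇒ r1c2=7.
Step 47. [r5c5∈{9}] nothing but 9 survives at r5c5, so r5c5=9.
Step 48. [r2c4∈{5}] r2c4's peers cover all but 5, so r2c4=5.
Step 49. [r4c6∈{6}] only 6 remains possible at r4c6. So r4c6=6.

Answer: 8 7 5 3 6 4 2 9 1 / 1 6 9 5 7 2 4 3 8 / 3 4 2 9 8 1 5 6 7 / 9 5 1 2 4 6 8 7 3 / 7 2 8 1 9 3 6 4 5 / 6 3 4 7 5 8 9 1 2 / 5 8 6 4 1 7 3 2 9 / 4 1 3 8 2 9 7 5 6 / 2 9 7 6 3 5 1 8 4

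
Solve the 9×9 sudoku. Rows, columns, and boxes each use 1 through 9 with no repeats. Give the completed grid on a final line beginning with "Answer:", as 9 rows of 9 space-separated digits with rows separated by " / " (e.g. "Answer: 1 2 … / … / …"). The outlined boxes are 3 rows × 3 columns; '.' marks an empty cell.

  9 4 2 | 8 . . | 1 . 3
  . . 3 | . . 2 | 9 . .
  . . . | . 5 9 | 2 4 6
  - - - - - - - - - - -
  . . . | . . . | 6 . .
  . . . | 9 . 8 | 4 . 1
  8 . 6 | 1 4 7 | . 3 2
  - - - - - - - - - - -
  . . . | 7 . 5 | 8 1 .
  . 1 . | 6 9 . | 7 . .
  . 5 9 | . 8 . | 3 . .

Step 1. [r2c1∈{1,5,6,7}] across box 1, 5 lands solely at r2c1, so r2c1=5.
Step 2. [r9c1∈{2,4,6,7}] row 9 places 7 nowhere but r9c1 ⇒ r9c1=7.
Step 3. [r4c6∈{3}] r4c6's peers cover all but 3. So r4c6=3.
Step 4. [r8c6∈{4}] r8c6 has the single candidate 4, so r8c6=4.
Step 5. [r4c8∈{5,7,8,9}] across col 8, 9 lands solely at r4c8, so r4c8=9.
Step 6. [r4c5∈{2}] nothing but 2 survives at r4c5. So r4c5=2.
Step 7. [r4c2∈{7}] only 7 remains possible at r4c2. So r4c2=7.
Step 8. [r2c9∈{7,8}] col 9 places 7 nowhere but r2c9 ⇒ r2c9=7.
Step 9. [r8c1∈{2,3}] across row 8, 3 lands solely at r8c1, so r8c1=3.
Step 10. [r2c2∈{6,8}] across box 1, 6 lands solely at r2c2. So r2c2=6.
Step 11. [r7c3∈{4}] r7c3 is down to just 4. So r7c3=4.
Step 12. [r3c1∈{1}] r3c1's peers cover all but 1, so r3c1=1.
Step 13. [r8c9∈{5}] r8c9 has the single candidate 5, so r8c9=5.
Step 14. [r5c1∈{2}] r5c1's peers cover all but 2. So r5c1=2.
Step 15. [r5c3∈{5}] r5c3 is down to just 5 ⇒ r5c3=5.
Step 16. [r8c8∈{2}] r8c8 is down to just 2 ⇒ r8c8=2.
Step 17. [r3c2∈{8}] r3c2 has the single candidate 8 ⇒ r3c2=8.
Step 18. [r5c5∈{6}] r5c5 has the single candidate 6 ⇒ r5c5=6.
Step 19. [r9c4∈{2}] r9c4's peers cover all but 2. So r9c4=2.
Step 20. [r3c4∈{3}] nothing but 3 survives at r3c4 ⇒ r3c4=3.
Step 21. [r4c1∈{4}] r4c1 has the single candidate 4 ⇒ r4c1=4.
Step 22. [r7c1∈{6}] r7c1 is down to just 6, so r7c1=6.
Step 23. [r9c8∈{6}] r9c8 is down to just 6. So r9c8=6.
Step 24. [r8c3∈{8}] r8c3 is down to just 8 ⇒ r8c3=8.
Step 25. [r9c6∈{1}] r9c6 has the single candidate 1 ⇒ r9c6=1.
Step 26. [r4c9∈{8}] only 8 remains possible at r4c9, so r4c9=8.
Step 27. [r5c2∈{3}] r5c2's peers cover all but 3. So r5c2=3.
Step 28. [r7c9∈{9}] only 9 remains possible at r7c9. So r7c9=9.
Step 29. [r1c6∈{6}] r1c6 is down to just 6 ⇒ r1c6=6.
Step 30. [r7c2∈{2}] r7c2 has the single candidate 2. So r7c2=2.
Step 31. [r6c2∈{9}] r6c2 is down to just 9 ⇒ r6c2=9.
Step 32. [r3c3∈{7}] nothing but 7 survives at r3c3. So r3c3=7.
Step 33. [r1c5∈{7}] only 7 remains possible at r1c5. So r1c5=7.
Step 34. [r4c3∈{1}] nothing but 1 survives at r4c3, so r4c3=1.
Step 35. [r7c5∈{3}] nothing but 3 survives at r7c5, so r7c5=3.
Step 36. [r2c8∈{8}] only 8 remains possible at r2c8 ⇒ r2c8=8.
Step 37. [r9c9∈{4}] r9c9 is down to just 4 ⇒ r9c9=4.
Step 38. [r4c4∈{5}] r4c4's peers cover all but 5, so r4c4=5.
Step 39. [r5c8∈{7}] r5c8's peers cover all but 7, so r5c8=7.
Step 40. [r6c7∈{5}] r6c7's peers cover all but 5 ⇒ r6c7=5.
Step 41. [r2c4∈{4}] only 4 remains possible at r2c4 ⇒ r2c4=4.
Step 42. [r2c5∈{1}] r2c5 is down to just 1. So r2c5=1.
Step 43. [r1c8∈{5}] only 5 remains possible at r1c8 ⇒ r1c8=5.

Answer: 9 4 2 8 7 6 1 5 3 / 5 6 3 4 1 2 9 8 7 / 1 8 7 3 5 9 2 4 6 / 4 7 1 5 2 3 6 9 8 / 2 3 5 9 6 8 4 7 1 / 8 9 6 1 4 7 5 3 2 / 6 2 4 7 3 5 8 1 9 / 3 1 8 6 9 4 7 2 5 / 7 5 9 2 8 1 3 6 4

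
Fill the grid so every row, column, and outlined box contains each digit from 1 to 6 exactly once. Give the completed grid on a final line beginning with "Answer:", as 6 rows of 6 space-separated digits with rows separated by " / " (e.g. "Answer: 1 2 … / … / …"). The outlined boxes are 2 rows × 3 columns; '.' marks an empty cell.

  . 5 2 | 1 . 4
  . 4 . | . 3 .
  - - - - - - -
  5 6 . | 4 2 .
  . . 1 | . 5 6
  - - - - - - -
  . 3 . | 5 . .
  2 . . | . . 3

Step 1. [r2c3∈{6}] only 6 remains possible at r2c3. So r2c3=6.
Step 2. [r5c1∈{1,4,6}] r5c1 is the only open cell in col 1 admitting 6. So r5c1=6.
Step 3. [r5c6∈{1,2}] r5c6 is the only open cell in row 5 admitting 2. So r5c6=2.
Step 4. [r5c3∈{4}] r5c3 is down to just 4 ⇒ r5c3=4.
Step 5. [r6c5∈{1,4,6}] row 6 places 4 nowhere but r6c5. So r6c5=4.
Step 6. [r1c1∈{3}] r1c1's peers cover all but 3 ⇒ r1c1=3.
Step 7. [r4c2∈{2}] only 2 remains possible at r4c2, so r4c2=2.
Step 8. [r1c5∈{6}] r1c5's peers cover all but 6 ⇒ r1c5=6.
Step 9. [r6c2∈{1}] r6c2 is down to just 1. So r6c2=1.
Step 10. [r4c4∈{3}] r4c4 is down to just 3, so r4c4=3.
Step 11. [r6c3∈{5}] only 5 remains possible at r6c3, so r6c3=5.
Step 12. [r2c1∈{1}] only 1 remains possible at r2c1. So r2c1=1.
Step 13. [r3c6∈{1}] r3c6's peers cover all but 1 ⇒ r3c6=1.
Step 14. [r3c3∈{3}] only 3 remains possible at r3c3, so r3c3=3.
Step 15. [r6c4∈{6}] r6c4 is down to just 6 ⇒ r6c4=6.
Step 16. [r4c1∈{4}] r4c1 has the single candidate 4, so r4c1=4.
Step 17. [r2c4∈{2}] r2c4's peers cover all but 2, so r2c4=2.
Step 18. [r2c6∈{5}] r2c6 is down to just 5 ⇒ r2c6=5.
Step 19. [r5c5∈{1}] only 1 remains possible at r5c5. So r5c5=1.

Answer: 3 5 2 1 6 4 / 1 4 6 2 3 5 / 5 6 3 4 2 1 / 4 2 1 3 5 6 / 6 3 4 5 1 2 / 2 1 5 6 4 3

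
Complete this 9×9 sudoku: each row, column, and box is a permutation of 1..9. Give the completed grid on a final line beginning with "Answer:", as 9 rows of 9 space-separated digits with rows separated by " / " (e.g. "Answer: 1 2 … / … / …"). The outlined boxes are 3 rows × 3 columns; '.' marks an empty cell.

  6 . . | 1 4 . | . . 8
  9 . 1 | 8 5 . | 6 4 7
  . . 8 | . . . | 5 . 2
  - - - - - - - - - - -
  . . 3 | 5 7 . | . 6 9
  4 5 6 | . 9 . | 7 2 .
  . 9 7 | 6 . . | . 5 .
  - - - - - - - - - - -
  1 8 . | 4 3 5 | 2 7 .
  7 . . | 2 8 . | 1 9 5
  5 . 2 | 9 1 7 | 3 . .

Step 1. [r3c1∈{3}] r3c1's peers cover all but 3. So r3c1=3.
Step 2. [r5c6∈{1,3,8}] row 5 places 8 nowhere but r5c6. So r5c6=8.
Step 3. [r2c2∈{2}] r2c2 has the single candidate 2. So r2c2=2.
Step 4. [r1c6∈{2,3,9}] row 1 places 2 nowhere but r1c6 ⇒ r1c6=2.
Step 5. [r9c9∈{4,6}] 4 has one home in box 9: r9c9. So r9c9=4.
Step 6. [r4c1∈{2,8}] 2 has one home in row 4: r4c1. So r4c1=2.
Step 7. [r8c2∈{3,4,6}] in row 8, 3 fits only at r8c2, so r8c2=3.
Step 8. [r4c7∈{4,8}] across row 4, 8 lands solely at r4c7, so r4c7=8.
Step 9. [r5c9∈{1,3}] 1 has one home in row 5: r5c9, so r5c9=1.
Step 10. [r6c6∈{1,3,4}] 1 has one home in row 6: r6c6, so r6c6=1.
Step 11. [r8c6∈{6}] only 6 remains possible at r8c6. So r8c6=6.
Step 12. [r1c2∈{7}] r1c2's peers cover all but 7. So r1c2=7.
Step 13. [r1c7∈{9}] r1c7 is down to just 9 ⇒ r1c7=9.
Step 14. [r4c2∈{1}] nothing but 1 survives at r4c2, so r4c2=1.
Step 15. [r9c2∈{6}] nothing but 6 survives at r9c2 ⇒ r9c2=6.
Step 16. [r7c9∈{6}] r7c9 has the single candidate 6. So r7c9=6.
Step 17. [r3c5∈{6}] nothing but 6 survives at r3c5 ⇒ r3c5=6.
Step 18. [r3c6∈{9}] r3c6's peers cover all but 9 ⇒ r3c6=9.
Step 19. [r5c4∈{3}] r5c4 is down to just 3. So r5c4=3.
Step 20. [r6c1∈{8}] nothing but 8 survives at r6c1 ⇒ r6c1=8.
Step 21. [r3c2∈{4}] r3c2 is down to just 4 ⇒ r3c2=4.
Step 22. [r3c4∈{7}] r3c4's peers cover all but 7, so r3c4=7.
Step 23. [r6c5∈{2}] r6c5's peers cover all but 2 ⇒ r6c5=2.
Step 24. [r2c6∈{3}] r2c6's peers cover all but 3 ⇒ r2c6=3.
Step 25. [r6c7∈{4}] r6c7 has the single candidate 4. So r6c7=4.
Step 26. [r7c3∈{9}] r7c3 has the single candidate 9. So r7c3=9.
Step 27. [r9c8∈{8}] r9c8 has the single candidate 8. So r9c8=8.
Step 28. [r1c3∈{5}] r1c3's peers cover all but 5. So r1c3=5.
Step 29. [r6c9∈{3}] only 3 remains possible at r6c9, so r6c9=3.
Step 30. [r1c8∈{3}] r1c8 is down to just 3. So r1c8=3.
Step 31. [r4c6∈{4}] r4c6's peers cover all but 4 ⇒ r4c6=4.
Step 32. [r3c8∈{1}] r3c8's peers cover all but 1, so r3c8=1.
Step 33. [r8c3∈{4}] r8c3's peers cover all but 4. So r8c3=4.

Answer: 6 7 5 1 4 2 9 3 8 / 9 2 1 8 5 3 6 4 7 / 3 4 8 7 6 9 5 1 2 / 2 1 3 5 7 4 8 6 9 / 4 5 6 3 9 8 7 2 1 / 8 9 7 6 2 1 4 5 3 / 1 8 9 4 3 5 2 7 6 / 7 3 4 2 8 6 1 9 5 / 5 6 2 9 1 7 3 8 4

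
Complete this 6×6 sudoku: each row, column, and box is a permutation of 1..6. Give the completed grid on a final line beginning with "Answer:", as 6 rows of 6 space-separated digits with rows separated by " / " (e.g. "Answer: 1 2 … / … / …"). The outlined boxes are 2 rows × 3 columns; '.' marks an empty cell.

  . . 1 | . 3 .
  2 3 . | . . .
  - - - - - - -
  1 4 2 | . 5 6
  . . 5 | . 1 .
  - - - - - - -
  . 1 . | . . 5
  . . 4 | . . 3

Step 1. [r2c3∈{6}] nothing but 6 survives at r2c3. So r2c3=6.
Step 2. [r2c5∈{4}] nothing but 4 survives at r2c5. So r2c5=4.
Step 3. [r6c2∈{2,5,6}] r6c2 is the only open cell in col 2 admitting 2 ⇒ r6c2=2.
Step 4. [r1c4∈{2,5,6}] row 1 places 6 nowhere but r1c4 ⇒ r1c4=6.
Step 5. [r4c1∈{3,6}] across box 3, 3 lands solely at r4c1. So r4c1=3.
Step 6. [r6c1∈{5,6}] 5 has one home in row 6: r6c1 ⇒ r6c1=5.
Step 7. [r5c4∈{2,4}] r5c4 is the only open cell in row 5 admitting 4. So r5c4=4.
Step 8. [r6c5∈{6}] r6c5 is down to just 6. So r6c5=6.
Step 9. [r2c6∈{1}] only 1 remains possible at r2c6. So r2c6=1.
Step 10. [r1c6∈{2}] nothing but 2 survives at r1c6, so r1c6=2.
Step 11. [r6c4∈{1}] nothing but 1 survives at r6c4, so r6c4=1.
Step 12. [r1c1∈{4}] r1c1's peers cover all but 4, so r1c1=4.
Step 13. [r1c2∈{5}] r1c2 has the single candidate 5. So r1c2=5.
Step 14. [r4c2∈{6}] r4c2 has the single candidate 6. So r4c2=6.
Step 15. [r5c1∈{6}] nothing but 6 survives at r5c1, so r5c1=6.
Step 16. [r3c4∈{3}] r3c4 has the single candidate 3. So r3c4=3.
Step 17. [r5c5∈{2}] r5c5 has the single candidate 2 ⇒ r5c5=2.
Step 18. [r4c6∈{4}] r4c6's peers cover all but 4 ⇒ r4c6=4.
Step 19. [r4c4∈{2}] r4c4 is down to just 2 ⇒ r4c4=2.
Step 20. [r2c4∈{5}] nothing but 5 survives at r2c4 ⇒ r2c4=5.
Step 21. [r5c3∈{3}] r5c3 is down to just 3, so r5c3=3.

Answer: 4 5 1 6 3 2 / 2 3 6 5 4 1 / 1 4 2 3 5 6 / 3 6 5 2 1 4 / 6 1 3 4 2 5 / 5 2 4 1 6 3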